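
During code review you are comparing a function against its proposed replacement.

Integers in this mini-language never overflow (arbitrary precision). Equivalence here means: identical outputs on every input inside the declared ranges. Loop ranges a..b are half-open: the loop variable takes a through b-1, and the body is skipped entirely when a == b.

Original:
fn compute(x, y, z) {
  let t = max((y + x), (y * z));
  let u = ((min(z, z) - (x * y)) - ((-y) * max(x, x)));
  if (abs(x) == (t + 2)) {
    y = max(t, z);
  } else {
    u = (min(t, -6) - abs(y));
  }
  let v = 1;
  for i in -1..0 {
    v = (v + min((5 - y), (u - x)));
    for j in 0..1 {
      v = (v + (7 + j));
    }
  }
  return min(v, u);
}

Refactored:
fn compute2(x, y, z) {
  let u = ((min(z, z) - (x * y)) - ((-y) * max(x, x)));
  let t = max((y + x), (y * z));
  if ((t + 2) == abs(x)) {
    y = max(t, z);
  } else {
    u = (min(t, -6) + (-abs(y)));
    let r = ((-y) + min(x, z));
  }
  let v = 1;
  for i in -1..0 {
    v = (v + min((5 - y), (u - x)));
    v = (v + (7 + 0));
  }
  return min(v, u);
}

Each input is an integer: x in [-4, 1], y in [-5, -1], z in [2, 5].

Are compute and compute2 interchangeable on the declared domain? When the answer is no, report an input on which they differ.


Equivalent — the differences include local variable names differ, plus loop structure differs, plus min/max/abs usage differs, plus arithmetic usage differs, plus constant usage differs, yet no declared input distinguishes the two.
Spot check at x=-3, y=-3, z=5 — compute: t := -6 | u := 5 | (abs(x) == (t + 2)): false | u := -9 | v := 1 | iter i=-1: | v := -5 | iter j=0: | v := 2 | result -9. compute2: u := 5 | t := -6 | ((t + 2) == abs(x)): false | u := -9 | r := 0 | v := 1 | iter i=-1: | v := -5 | v := 2 | result -9. Both give -9.
Checked all 120 inputs in the declared domain: the outputs agree on every one.
verdict: equivalent


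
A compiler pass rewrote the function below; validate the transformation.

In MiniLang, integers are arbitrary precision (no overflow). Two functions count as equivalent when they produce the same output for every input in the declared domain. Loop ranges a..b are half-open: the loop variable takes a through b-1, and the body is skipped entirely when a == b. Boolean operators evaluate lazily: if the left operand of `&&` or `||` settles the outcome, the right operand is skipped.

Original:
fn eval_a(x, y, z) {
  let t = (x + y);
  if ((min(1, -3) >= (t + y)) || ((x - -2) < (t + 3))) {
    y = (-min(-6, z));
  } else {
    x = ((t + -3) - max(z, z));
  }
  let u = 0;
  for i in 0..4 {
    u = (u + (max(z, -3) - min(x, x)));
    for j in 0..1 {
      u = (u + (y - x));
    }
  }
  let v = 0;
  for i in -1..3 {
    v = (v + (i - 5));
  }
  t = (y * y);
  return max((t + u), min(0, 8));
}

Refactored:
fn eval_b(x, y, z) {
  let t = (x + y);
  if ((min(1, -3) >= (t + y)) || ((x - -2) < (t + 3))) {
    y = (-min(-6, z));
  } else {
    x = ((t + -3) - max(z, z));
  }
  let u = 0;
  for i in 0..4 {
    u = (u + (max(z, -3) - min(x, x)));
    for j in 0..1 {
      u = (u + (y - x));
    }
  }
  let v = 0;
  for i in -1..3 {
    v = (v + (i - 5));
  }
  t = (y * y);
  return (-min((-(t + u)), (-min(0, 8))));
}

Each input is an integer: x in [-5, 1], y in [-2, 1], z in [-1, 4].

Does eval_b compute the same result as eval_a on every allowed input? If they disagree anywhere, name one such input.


The two are interchangeable: min/max/abs usage differs, and every declared input agrees.
One worked example (x=-5, y=-2, z=0) — eval_a: t = -7; ((min(1, -3) >= (t + y)) || ((x - -2) < (t + 3))) -> true; y = 6; u = 0; [i=0]; u = 5; [j=0]; u = 16; [i=1]; u = 21; [j=0]; u = 32; [i=2]; u = 37; [j=0]; u = 48; [i=3]; u = 53; [j=0]; u = 64; v = 0; [i=-1]; v = -6; [i=0]; v = -11; [i=1]; v = -15; [i=2]; v = -18; t = 36; return 100; eval_b: t = -7; ((min(1, -3) >= (t + y)) || ((x - -2) < (t + 3))) -> true; y = 6; u = 0; [i=0]; u = 5; [j=0]; u = 16; [i=1]; u = 21; [j=0]; u = 32; [i=2]; u = 37; [j=0]; u = 48; [i=3]; u = 53; [j=0]; u = 64; v = 0; [i=-1]; v = -6; [i=0]; v = -11; [i=1]; v = -15; [i=2]; v = -18; t = 36; return 100; agreement on 100.
Across all 168 domain points the two functions coincide.
verdict: equivalent


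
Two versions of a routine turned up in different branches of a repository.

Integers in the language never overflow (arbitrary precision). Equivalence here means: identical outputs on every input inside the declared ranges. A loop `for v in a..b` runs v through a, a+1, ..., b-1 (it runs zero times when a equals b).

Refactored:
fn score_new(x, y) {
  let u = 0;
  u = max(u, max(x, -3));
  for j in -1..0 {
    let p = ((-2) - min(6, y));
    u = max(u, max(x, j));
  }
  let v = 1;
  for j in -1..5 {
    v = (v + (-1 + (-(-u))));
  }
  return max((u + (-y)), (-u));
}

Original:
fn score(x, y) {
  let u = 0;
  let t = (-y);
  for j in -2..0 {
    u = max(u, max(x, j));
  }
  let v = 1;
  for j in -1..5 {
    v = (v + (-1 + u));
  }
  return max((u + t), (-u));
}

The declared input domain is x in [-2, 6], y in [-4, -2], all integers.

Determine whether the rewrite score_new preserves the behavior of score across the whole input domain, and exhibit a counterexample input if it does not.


Equivalent. The suspicious-looking change has no observable effect anywhere in the declared ranges.
An exhaustive pass over the 27 declared inputs shows identical outputs.
One worked example (x=6, y=-4) — score: u = 0; t = 4; [j=-2]; u = 6; [j=-1]; u = 6; v = 1; [j=-1]; v = 6; [j=0]; v = 11; [j=1]; v = 16; [j=2]; v = 21; [j=3]; v = 26; [j=4]; v = 31; return 10; score_new: u = 0; u = 6; [j=-1]; p = 2; u = 6; v = 1; [j=-1]; v = 6; [j=0]; v = 11; [j=1]; v = 16; [j=2]; v = 21; [j=3]; v = 26; [j=4]; v = 31; return 10; agreement on 10.
verdict: equivalent


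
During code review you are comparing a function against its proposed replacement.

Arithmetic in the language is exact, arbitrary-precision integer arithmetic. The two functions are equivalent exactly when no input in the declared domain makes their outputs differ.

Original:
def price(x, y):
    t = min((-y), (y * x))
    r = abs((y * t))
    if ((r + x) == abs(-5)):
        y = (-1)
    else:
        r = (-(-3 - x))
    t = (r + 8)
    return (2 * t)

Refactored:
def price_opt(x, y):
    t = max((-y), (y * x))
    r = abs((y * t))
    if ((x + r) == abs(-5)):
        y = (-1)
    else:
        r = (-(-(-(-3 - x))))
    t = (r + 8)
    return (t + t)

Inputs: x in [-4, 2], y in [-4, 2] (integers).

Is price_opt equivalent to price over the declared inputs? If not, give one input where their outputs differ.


There is a counterexample at x=-4, y=-3: 34 on one side, 14 on the other.
price: t := 3 | r := 9 | ((r + x) == abs(-5)): true | y := -1 | t := 17 | result 34
price_opt: t := 12 | r := 36 | ((x + r) == abs(-5)): false | r := -1 | t := 7 | result 14
verdict: not equivalent; witness: x=-4, y=-3


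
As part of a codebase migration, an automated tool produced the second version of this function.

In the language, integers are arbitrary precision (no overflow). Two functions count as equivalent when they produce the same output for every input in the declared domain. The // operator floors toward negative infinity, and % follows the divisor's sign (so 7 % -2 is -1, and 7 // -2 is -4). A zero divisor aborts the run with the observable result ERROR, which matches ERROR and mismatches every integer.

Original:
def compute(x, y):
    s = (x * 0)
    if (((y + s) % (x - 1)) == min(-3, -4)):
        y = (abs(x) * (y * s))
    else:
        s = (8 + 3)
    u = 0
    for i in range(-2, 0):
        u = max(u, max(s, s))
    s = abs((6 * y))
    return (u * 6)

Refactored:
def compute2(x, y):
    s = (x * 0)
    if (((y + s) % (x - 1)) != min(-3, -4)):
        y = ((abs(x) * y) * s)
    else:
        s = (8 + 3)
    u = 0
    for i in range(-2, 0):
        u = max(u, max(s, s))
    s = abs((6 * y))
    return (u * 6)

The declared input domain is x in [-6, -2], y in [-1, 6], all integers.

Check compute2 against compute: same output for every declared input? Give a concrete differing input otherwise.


Not equivalent: x=-6, y=-1 separates them (66 vs 0).
compute: s = 0; (((y + s) % (x - 1)) == min(-3, -4)) -> false; s = 11; u = 0; [i=-2]; u = 11; [i=-1]; u = 11; s = 6; return 66
compute2: s = 0; (((y + s) % (x - 1)) != min(-3, -4)) -> true; y = 0; u = 0; [i=-2]; u = 0; [i=-1]; u = 0; s = 0; return 0
verdict: not equivalent; witness: x=-6, y=-1


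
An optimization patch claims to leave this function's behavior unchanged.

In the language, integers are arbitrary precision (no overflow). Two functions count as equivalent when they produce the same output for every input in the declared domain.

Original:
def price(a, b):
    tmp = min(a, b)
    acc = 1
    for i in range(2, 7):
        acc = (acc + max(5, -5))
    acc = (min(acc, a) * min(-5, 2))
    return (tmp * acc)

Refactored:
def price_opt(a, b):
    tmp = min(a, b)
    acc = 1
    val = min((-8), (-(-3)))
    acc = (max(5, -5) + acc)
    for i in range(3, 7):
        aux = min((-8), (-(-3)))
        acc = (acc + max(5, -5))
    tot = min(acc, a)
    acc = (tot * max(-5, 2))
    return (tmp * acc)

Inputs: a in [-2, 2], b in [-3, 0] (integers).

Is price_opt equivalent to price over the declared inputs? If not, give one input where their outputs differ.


Consider the input a=-2, b=-3.
price: tmp := -3 | acc := 1 | iter i=2: | acc := 6 | iter i=3: | acc := 11 | iter i=4: | acc := 16 | iter i=5: | acc := 21 | iter i=6: | acc := 26 | acc := 10 | result -30
price_opt: tmp := -3 | acc := 1 | val := -8 | acc := 6 | iter i=3: | aux := -8 | acc := 11 | iter i=4: | aux := -8 | acc := 16 | iter i=5: | aux := -8 | acc := 21 | iter i=6: | aux := -8 | acc := 26 | tot := -2 | acc := -4 | result 12
-30 and 12 differ, so these are not the same function on this domain.
verdict: not equivalent; witness: a=-2, b=-3


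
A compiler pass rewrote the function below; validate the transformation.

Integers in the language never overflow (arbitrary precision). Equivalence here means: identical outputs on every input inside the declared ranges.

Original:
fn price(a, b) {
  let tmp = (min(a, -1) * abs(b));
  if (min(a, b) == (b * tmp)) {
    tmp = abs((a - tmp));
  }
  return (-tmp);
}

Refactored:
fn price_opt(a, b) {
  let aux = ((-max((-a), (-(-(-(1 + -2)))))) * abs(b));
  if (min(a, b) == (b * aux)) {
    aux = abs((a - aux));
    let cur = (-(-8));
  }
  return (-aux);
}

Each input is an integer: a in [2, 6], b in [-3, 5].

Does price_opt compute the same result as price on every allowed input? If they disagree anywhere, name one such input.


Equivalent — the differences include constant usage differs, plus statement counts differ, plus min/max/abs usage differs, plus local variable names differ, plus arithmetic usage differs, yet no declared input distinguishes the two.
Spot check at a=6, b=1 — price: tmp=-1, then (min(a, b) == (b * tmp)) is false, then returns 1. price_opt: aux=-1, then (min(a, b) == (b * aux)) is false, then returns 1. Both give 1.
Checked all 45 inputs in the declared domain: the outputs agree on every one.
verdict: equivalent


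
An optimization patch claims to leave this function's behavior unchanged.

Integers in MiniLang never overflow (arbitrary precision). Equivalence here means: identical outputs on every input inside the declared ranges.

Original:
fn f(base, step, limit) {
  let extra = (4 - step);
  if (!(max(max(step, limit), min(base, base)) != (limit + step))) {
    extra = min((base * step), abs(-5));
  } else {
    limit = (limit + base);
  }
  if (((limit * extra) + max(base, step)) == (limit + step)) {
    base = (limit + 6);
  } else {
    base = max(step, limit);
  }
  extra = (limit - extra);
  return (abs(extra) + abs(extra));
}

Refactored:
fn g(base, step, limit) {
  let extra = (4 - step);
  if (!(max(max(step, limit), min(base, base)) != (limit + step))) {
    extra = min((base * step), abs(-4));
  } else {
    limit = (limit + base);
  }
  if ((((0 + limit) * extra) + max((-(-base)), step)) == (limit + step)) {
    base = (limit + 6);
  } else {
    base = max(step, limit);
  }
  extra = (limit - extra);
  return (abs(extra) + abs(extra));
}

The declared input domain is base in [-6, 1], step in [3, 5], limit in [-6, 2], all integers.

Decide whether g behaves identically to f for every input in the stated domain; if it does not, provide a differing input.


Evaluate both at base=1, step=5, limit=0.
f: extra=-1, then (!(max(max(step, limit), min(base, base)) != (limit + step))) is true, then extra=5, then (((limit * extra) + max(base, step)) == (limit + step)) is true, then base=6, then extra=-5, then returns 10
g: extra=-1, then (!(max(max(step, limit), min(base, base)) != (limit + step))) is true, then extra=4, then ((((0 + limit) * extra) + max((-(-base)), step)) == (limit + step)) is true, then base=6, then extra=-4, then returns 8
10 != 8, so the rewrite changes behavior.
verdict: not equivalent; witness: base=1, step=5, limit=0


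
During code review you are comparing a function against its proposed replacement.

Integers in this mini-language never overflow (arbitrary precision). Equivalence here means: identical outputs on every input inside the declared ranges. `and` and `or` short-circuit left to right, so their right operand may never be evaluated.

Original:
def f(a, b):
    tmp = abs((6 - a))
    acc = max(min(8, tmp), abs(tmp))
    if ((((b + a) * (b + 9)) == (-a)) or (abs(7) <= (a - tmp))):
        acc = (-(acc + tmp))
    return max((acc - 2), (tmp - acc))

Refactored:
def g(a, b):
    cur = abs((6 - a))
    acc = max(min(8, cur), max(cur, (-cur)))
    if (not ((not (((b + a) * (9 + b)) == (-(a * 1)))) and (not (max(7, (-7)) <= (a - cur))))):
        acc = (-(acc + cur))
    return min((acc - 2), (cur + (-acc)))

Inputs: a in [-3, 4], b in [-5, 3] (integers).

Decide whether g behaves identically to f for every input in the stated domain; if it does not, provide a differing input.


Evaluate both at a=-3, b=-5.
f: tmp = 9; acc = 9; ((((b + a) * (b + 9)) == (-a)) or (abs(7) <= (a - tmp))) -> false; return 7
g: cur = 9; acc = 9; (not ((not (((b + a) * (9 + b)) == (-(a * 1)))) and (not (max(7, (-7)) <= (a - cur))))) -> false; return 0
7 and 0 differ, so these are not the same function on this domain.
verdict: not equivalent; witness: a=-3, b=-5


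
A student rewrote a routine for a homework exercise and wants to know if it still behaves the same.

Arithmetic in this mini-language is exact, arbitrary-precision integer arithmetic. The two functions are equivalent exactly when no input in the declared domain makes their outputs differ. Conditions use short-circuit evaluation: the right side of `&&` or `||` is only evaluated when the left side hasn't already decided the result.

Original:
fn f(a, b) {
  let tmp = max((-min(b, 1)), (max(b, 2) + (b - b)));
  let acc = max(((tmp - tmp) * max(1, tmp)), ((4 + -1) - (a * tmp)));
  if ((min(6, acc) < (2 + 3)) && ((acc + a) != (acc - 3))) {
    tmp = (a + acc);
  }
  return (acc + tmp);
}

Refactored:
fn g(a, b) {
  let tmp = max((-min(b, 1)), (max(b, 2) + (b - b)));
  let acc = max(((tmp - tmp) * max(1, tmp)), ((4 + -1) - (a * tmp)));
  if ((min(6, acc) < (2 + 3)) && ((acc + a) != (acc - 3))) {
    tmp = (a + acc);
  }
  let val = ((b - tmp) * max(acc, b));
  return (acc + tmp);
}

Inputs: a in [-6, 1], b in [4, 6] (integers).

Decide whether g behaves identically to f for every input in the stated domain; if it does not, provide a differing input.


The two are interchangeable: statement counts differ, plus arithmetic usage differs, plus local variable names differ, plus min/max/abs usage differs, and every declared input agrees.
As a probe, take a=-6, b=6: f runs tmp := 6 | acc := 39 | ((min(6, acc) < (2 + 3)) && ((acc + a) != (acc - 3))): false | result 45; g runs tmp := 6 | acc := 39 | ((min(6, acc) < (2 + 3)) && ((acc + a) != (acc - 3))): false | val := 0 | result 45; both end at 45.
Sweeping the whole domain (24 inputs) finds no disagreement.
verdict: equivalent


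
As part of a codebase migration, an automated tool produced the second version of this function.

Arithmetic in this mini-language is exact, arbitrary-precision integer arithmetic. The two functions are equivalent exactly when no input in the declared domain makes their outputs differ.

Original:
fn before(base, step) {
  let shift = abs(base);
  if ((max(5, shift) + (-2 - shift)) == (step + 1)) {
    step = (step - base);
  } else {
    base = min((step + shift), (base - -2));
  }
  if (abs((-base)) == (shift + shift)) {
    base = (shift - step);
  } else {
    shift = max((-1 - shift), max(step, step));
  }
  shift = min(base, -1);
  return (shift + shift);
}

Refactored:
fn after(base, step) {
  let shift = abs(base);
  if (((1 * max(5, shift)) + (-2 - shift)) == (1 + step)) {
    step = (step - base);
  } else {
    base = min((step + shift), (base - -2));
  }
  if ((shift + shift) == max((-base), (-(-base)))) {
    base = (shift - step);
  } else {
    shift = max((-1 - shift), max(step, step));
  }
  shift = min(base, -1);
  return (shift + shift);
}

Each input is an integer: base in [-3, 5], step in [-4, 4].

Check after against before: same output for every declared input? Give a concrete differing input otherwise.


Behavior is preserved: although arithmetic usage differs; constant usage differs; min/max/abs usage differs, the outputs never diverge.
One worked example (base=4, step=-4) — before: shift=4, then ((max(5, shift) + (-2 - shift)) == (step + 1)) is false, then base=0, then (abs((-base)) == (shift + shift)) is false, then shift=-4, then shift=-1, then returns -2; after: shift=4, then (((1 * max(5, shift)) + (-2 - shift)) == (1 + step)) is false, then base=0, then ((shift + shift) == max((-base), (-(-base)))) is false, then shift=-4, then shift=-1, then returns -2; agreement on -2.
Sweeping the whole domain (81 inputs) finds no disagreement.
verdict: equivalent


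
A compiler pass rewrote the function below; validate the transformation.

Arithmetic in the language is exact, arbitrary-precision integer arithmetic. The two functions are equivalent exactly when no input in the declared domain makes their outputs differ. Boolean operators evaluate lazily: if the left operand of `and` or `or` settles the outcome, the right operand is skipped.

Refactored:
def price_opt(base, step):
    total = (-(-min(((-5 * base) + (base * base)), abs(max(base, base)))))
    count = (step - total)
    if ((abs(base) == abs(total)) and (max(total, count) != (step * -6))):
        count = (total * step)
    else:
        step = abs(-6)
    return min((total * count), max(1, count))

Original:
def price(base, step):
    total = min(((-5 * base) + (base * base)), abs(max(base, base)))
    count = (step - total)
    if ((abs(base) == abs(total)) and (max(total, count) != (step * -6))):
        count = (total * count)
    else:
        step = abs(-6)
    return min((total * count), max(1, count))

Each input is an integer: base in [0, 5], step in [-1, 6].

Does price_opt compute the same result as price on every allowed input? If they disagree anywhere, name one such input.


Not equivalent: base=4, step=-1 separates them (1 vs -16).
price: total = -4; count = 3; ((abs(base) == abs(total)) and (max(total, count) != (step * -6))) -> true; count = -12; return 1
price_opt: total = -4; count = 3; ((abs(base) == abs(total)) and (max(total, count) != (step * -6))) -> true; count = 4; return -16
verdict: not equivalent; witness: base=4, step=-1


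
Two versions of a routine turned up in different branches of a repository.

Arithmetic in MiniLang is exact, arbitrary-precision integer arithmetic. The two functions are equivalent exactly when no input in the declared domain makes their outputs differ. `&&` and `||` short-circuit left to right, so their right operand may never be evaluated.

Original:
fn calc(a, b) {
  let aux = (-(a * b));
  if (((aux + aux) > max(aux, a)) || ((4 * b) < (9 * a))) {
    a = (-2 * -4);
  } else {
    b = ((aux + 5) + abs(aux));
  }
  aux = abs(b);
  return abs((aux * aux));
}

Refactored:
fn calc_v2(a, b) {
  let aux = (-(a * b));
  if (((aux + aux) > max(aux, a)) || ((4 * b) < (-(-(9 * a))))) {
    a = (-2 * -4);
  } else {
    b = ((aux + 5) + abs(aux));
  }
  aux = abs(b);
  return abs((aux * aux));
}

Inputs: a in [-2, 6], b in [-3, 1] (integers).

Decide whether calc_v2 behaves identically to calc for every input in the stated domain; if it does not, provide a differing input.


The two are interchangeable: same computation, different form, and every declared input agrees.
Spot check at a=-1, b=-3 — calc: aux becomes -3; next (((aux + aux) > max(aux, a)) || ((4 * b) < (9 * a))) evaluates to true; next a becomes 8; next aux becomes 3; next final value 9. calc_v2: aux becomes -3; next (((aux + aux) > max(aux, a)) || ((4 * b) < (-(-(9 * a))))) evaluates to true; next a becomes 8; next aux becomes 3; next final value 9. Both give 9.
Sweeping the whole domain (45 inputs) finds no disagreement.
verdict: equivalent


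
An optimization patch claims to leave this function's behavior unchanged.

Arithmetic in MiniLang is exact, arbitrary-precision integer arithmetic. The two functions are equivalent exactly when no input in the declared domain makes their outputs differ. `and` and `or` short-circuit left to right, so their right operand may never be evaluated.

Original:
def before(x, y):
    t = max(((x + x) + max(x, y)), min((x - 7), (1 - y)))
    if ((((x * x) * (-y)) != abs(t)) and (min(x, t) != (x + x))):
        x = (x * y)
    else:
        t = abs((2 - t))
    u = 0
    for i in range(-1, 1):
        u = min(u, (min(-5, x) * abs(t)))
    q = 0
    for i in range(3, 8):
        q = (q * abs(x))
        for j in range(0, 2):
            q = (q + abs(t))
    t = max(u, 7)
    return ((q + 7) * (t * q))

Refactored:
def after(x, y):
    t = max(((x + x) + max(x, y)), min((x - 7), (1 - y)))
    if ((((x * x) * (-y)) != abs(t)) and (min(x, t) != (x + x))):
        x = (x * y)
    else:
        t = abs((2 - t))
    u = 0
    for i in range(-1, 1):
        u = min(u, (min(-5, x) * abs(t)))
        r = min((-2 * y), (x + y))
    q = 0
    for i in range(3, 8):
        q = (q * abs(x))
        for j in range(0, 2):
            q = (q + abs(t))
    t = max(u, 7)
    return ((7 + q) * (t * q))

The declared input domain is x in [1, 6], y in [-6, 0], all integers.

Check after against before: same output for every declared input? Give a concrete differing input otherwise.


This is a faithful refactor — statement counts differ, plus arithmetic usage differs, plus local variable names differ, plus constant usage differs, plus min/max/abs usage differs, but the computed results match everywhere.
Tracing x=6, y=-3: before: t := 18 | ((((x * x) * (-y)) != abs(t)) and (min(x, t) != (x + x))): true | x := -18 | u := 0 | iter i=-1: | u := -324 | iter i=0: | u := -324 | q := 0 | iter i=3: | q := 0 | iter j=0: | q := 18 | iter j=1: | q := 36 | iter i=4: | q := 648 | iter j=0: | q := 666 | iter j=1: | q := 684 | iter i=5: | q := 12312 | iter j=0: | q := 12330 | iter j=1: | q := 12348 | iter i=6: | q := 222264 | iter j=0: | q := 222282 | iter j=1: | q := 222300 | iter i=7: | q := 4001400 | iter j=0: | q := 4001418 | iter j=1: | q := 4001436 | t := 7 | result 112080626505036 | after: t := 18 | ((((x * x) * (-y)) != abs(t)) and (min(x, t) != (x + x))): true | x := -18 | u := 0 | iter i=-1: | u := -324 | r := -21 | iter i=0: | u := -324 | r := -21 | q := 0 | iter i=3: | q := 0 | iter j=0: | q := 18 | iter j=1: | q := 36 | iter i=4: | q := 648 | iter j=0: | q := 666 | iter j=1: | q := 684 | iter i=5: | q := 12312 | iter j=0: | q := 12330 | iter j=1: | q := 12348 | iter i=6: | q := 222264 | iter j=0: | q := 222282 | iter j=1: | q := 222300 | iter i=7: | q := 4001400 | iter j=0: | q := 4001418 | iter j=1: | q := 4001436 | t := 7 | result 112080626505036 — matching result 112080626505036.
An exhaustive pass over the 42 declared inputs shows identical outputs.
verdict: equivalent


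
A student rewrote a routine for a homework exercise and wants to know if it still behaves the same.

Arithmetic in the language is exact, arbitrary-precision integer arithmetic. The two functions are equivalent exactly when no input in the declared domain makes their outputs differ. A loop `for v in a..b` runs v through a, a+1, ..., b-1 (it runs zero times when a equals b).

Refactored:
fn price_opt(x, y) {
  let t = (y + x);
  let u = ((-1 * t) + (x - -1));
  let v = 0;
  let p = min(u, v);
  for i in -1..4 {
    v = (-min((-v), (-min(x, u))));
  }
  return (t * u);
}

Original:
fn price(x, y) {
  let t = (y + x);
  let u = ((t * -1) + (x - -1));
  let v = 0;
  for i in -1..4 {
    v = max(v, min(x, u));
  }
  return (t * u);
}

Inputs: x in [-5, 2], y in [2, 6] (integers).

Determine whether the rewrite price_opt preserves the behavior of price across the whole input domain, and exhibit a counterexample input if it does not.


Side by side, the visible changes include: statement counts differ, and min/max/abs usage differs, and local variable names differ.
As a probe, take x=0, y=5: price runs t := 5 | u := -4 | v := 0 | iter i=-1: | v := 0 | iter i=0: | v := 0 | iter i=1: | v := 0 | iter i=2: | v := 0 | iter i=3: | v := 0 | result -20; price_opt runs t := 5 | u := -4 | v := 0 | p := -4 | iter i=-1: | v := 0 | iter i=0: | v := 0 | iter i=1: | v := 0 | iter i=2: | v := 0 | iter i=3: | v := 0 | result -20; both end at -20.
Checked all 40 inputs in the declared domain: the outputs agree on every one.
verdict: equivalent


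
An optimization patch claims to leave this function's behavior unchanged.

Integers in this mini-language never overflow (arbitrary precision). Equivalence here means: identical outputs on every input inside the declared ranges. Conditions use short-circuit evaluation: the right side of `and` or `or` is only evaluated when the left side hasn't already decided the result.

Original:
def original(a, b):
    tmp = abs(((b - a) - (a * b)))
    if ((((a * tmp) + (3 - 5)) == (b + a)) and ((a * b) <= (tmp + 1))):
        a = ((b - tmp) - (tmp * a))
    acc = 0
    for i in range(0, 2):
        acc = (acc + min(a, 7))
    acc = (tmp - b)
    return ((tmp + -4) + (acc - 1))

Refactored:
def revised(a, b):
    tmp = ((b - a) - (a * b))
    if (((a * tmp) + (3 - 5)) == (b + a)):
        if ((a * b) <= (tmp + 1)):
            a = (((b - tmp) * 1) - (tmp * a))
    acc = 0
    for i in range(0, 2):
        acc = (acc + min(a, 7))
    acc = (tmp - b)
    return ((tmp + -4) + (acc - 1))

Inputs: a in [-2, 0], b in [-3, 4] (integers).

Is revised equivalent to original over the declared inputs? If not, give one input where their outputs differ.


a=-2, b=-3 yields 12 from original but -16 from revised.
verdict: not equivalent; witness: a=-2, b=-3


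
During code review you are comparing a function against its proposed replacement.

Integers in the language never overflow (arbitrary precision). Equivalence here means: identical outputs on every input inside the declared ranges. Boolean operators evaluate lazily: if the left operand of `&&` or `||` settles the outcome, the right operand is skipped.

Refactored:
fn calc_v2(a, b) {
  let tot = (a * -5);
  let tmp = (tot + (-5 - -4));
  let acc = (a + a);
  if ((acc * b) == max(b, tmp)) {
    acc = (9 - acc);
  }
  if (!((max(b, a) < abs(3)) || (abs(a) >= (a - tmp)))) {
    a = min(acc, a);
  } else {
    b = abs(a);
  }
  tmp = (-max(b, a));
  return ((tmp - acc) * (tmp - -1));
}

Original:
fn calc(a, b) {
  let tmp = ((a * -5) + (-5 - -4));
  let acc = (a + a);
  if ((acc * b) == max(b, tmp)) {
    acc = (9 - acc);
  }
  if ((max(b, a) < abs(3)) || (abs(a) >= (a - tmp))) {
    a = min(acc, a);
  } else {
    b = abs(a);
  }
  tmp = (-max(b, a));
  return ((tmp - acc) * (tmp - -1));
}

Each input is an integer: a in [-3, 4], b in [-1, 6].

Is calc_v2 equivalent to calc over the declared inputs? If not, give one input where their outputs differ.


Take a=-3, b=-1.
calc: tmp becomes 14; next acc becomes -6; next ((acc * b) == max(b, tmp)) evaluates to false; next ((max(b, a) < abs(3)) || (abs(a) >= (a - tmp))) evaluates to true; next a becomes -6; next tmp becomes 1; next final value 14
calc_v2: tot becomes 15; next tmp becomes 14; next acc becomes -6; next ((acc * b) == max(b, tmp)) evaluates to false; next (!((max(b, a) < abs(3)) || (abs(a) >= (a - tmp)))) evaluates to false; next b becomes 3; next tmp becomes -3; next final value -6
14 vs -6 — the two versions disagree here.
verdict: not equivalent; witness: a=-3, b=-1


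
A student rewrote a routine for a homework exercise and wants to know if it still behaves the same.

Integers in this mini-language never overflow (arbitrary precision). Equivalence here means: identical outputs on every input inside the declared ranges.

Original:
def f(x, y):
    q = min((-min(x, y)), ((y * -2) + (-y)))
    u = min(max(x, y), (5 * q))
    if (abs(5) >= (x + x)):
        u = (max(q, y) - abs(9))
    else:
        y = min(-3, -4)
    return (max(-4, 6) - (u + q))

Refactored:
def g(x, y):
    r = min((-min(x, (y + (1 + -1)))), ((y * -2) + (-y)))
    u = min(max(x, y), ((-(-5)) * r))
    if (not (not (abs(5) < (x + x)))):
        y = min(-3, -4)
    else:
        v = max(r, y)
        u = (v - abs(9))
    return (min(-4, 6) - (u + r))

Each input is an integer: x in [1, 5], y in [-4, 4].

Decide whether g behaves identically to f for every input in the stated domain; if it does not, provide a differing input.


Evaluate both at x=1, y=-4.
f: q becomes 4; next u becomes 1; next (abs(5) >= (x + x)) evaluates to true; next u becomes -5; next final value 7
g: r becomes 4; next u becomes 1; next (not (not (abs(5) < (x + x)))) evaluates to false; next v becomes 4; next u becomes -5; next final value -3
7 vs -3 — the two versions disagree here.
verdict: not equivalent; witness: x=1, y=-4


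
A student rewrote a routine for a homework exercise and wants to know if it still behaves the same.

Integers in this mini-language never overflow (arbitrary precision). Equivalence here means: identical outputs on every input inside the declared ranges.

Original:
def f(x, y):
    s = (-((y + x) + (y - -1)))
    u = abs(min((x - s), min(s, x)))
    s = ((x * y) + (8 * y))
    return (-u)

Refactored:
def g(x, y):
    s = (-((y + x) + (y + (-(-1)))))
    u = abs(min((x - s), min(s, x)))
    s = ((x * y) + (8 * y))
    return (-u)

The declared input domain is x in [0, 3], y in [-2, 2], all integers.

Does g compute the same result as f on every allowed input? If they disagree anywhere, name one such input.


Although arithmetic usage differs, 20/20 inputs agree.
verdict: equivalent


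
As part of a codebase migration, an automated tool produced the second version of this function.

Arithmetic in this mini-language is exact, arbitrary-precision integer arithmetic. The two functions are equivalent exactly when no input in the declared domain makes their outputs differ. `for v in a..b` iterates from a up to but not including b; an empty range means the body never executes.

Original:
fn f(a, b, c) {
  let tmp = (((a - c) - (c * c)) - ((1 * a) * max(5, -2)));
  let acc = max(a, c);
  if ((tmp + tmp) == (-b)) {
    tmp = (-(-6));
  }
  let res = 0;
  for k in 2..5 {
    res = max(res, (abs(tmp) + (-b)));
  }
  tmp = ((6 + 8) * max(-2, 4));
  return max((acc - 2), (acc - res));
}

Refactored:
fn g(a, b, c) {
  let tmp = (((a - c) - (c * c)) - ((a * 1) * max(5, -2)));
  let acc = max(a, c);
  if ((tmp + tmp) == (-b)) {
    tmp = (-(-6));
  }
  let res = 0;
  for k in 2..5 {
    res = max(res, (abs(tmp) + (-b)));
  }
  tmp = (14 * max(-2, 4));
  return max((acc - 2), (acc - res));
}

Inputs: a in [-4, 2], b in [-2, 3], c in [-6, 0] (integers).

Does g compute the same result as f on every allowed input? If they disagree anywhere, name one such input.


Side by side, the visible changes include: arithmetic usage differs, and constant usage differs.
Spot check at a=1, b=-1, c=0 — f: tmp becomes -4; next acc becomes 1; next ((tmp + tmp) == (-b)) evaluates to false; next res becomes 0; next at k=2:; next res becomes 5; next at k=3:; next res becomes 5; next at k=4:; next res becomes 5; next tmp becomes 56; next final value -1. g: tmp becomes -4; next acc becomes 1; next ((tmp + tmp) == (-b)) evaluates to false; next res becomes 0; next at k=2:; next res becomes 5; next at k=3:; next res becomes 5; next at k=4:; next res becomes 5; next tmp becomes 56; next final value -1. Both give -1.
Sweeping the whole domain (294 inputs) finds no disagreement.
verdict: equivalent


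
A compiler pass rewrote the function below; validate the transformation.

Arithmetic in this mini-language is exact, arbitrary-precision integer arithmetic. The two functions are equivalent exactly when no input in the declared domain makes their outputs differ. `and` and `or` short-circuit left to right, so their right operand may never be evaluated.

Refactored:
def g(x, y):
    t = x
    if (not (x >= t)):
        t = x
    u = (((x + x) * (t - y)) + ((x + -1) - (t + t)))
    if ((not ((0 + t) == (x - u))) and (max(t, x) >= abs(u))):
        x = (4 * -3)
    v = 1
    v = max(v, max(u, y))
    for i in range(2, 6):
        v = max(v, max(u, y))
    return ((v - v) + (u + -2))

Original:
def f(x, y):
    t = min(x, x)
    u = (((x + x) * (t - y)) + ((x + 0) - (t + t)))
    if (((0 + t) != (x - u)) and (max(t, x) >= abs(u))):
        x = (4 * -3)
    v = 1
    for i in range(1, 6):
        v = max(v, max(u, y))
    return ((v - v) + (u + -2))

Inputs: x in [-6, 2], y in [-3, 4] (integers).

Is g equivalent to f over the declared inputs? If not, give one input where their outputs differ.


At x=-6, y=-3: f gives 40, g gives 39.
verdict: not equivalent; witness: x=-6, y=-3


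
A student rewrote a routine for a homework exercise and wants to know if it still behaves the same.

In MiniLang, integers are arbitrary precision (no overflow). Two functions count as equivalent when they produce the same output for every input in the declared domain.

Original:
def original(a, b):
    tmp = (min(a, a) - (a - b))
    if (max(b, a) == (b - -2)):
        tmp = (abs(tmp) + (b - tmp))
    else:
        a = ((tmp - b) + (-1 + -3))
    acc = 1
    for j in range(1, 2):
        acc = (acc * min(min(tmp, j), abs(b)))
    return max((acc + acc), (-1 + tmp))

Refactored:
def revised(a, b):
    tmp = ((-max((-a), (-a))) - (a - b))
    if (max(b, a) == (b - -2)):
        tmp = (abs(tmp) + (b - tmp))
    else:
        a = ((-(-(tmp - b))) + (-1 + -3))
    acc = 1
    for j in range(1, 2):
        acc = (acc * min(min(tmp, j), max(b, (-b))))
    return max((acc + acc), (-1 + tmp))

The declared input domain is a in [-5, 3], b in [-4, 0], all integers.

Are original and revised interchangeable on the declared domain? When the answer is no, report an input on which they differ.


Equivalent — the differences include min/max/abs usage differs, yet no declared input distinguishes the two.
Spot check at a=2, b=-1 — original: tmp := -1 | (max(b, a) == (b - -2)): false | a := -4 | acc := 1 | iter j=1: | acc := -1 | result -2. revised: tmp := -1 | (max(b, a) == (b - -2)): false | a := -4 | acc := 1 | iter j=1: | acc := -1 | result -2. Both give -2.
An exhaustive pass over the 45 declared inputs shows identical outputs.
verdict: equivalent


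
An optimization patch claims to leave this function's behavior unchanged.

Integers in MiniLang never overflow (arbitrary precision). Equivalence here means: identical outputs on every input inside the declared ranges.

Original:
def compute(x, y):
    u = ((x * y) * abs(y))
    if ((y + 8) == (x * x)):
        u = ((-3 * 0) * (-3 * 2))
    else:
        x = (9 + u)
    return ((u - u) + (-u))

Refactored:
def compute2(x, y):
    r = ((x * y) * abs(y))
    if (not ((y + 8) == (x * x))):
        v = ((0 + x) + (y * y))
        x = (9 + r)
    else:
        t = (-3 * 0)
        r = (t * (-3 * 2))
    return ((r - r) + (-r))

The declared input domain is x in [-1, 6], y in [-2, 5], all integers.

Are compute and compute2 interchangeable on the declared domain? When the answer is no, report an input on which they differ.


Changes here: local variable names differ; and boolean connective usage differs; and arithmetic usage differs; and statement counts differ; and constant usage differs; the full 64-point sweep finds no disagreement.
verdict: equivalent


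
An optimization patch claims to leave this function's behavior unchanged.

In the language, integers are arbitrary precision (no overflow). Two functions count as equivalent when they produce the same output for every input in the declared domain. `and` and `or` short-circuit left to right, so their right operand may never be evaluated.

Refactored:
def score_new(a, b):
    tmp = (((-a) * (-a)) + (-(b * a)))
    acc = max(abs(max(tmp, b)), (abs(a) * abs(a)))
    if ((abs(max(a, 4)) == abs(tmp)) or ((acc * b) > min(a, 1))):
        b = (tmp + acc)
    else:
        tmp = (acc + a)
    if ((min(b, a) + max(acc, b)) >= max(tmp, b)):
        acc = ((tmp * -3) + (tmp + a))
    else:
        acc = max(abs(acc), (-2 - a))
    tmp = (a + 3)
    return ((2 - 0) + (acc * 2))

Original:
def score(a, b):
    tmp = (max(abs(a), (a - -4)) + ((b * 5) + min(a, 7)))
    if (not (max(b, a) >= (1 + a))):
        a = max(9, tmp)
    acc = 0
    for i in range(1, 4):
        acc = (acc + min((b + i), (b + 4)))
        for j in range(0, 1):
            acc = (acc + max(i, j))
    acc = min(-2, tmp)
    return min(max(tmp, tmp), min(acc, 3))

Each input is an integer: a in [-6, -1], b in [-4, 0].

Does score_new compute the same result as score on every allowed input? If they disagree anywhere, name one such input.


Run the pair on a=-6, b=-4.
score: tmp := -20 | (not (max(b, a) >= (1 + a))): false | acc := 0 | iter i=1: | acc := -3 | iter j=0: | acc := -2 | iter i=2: | acc := -4 | iter j=0: | acc := -2 | iter i=3: | acc := -3 | iter j=0: | acc := 0 | acc := -20 | result -20
score_new: tmp := 12 | acc := 36 | ((abs(max(a, 4)) == abs(tmp)) or ((acc * b) > min(a, 1))): false | tmp := 30 | ((min(b, a) + max(acc, b)) >= max(tmp, b)): true | acc := -66 | tmp := -3 | result -130
-20 and -130 differ, so these are not the same function on this domain.
verdict: not equivalent; witness: a=-6, b=-4


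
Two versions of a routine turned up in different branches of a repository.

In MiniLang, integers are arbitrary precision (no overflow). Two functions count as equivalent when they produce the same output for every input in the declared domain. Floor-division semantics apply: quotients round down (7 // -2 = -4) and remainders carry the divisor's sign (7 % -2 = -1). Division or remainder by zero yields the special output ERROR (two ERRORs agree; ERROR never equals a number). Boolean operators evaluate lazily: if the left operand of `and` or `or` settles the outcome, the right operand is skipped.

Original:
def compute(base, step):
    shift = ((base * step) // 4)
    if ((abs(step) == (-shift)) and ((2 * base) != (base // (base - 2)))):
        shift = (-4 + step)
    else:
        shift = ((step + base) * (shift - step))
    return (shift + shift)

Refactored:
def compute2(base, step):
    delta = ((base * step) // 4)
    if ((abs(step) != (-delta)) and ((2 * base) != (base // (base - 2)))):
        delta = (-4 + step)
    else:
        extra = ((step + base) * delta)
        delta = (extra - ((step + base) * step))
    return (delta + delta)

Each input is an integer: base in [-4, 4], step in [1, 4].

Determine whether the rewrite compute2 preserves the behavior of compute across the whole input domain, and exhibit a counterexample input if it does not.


These are not equivalent — on base=-4, step=1 the outputs split (-6 vs 12).
compute: shift becomes -1; next ((abs(step) == (-shift)) and ((2 * base) != (base // (base - 2)))) evaluates to true; next shift becomes -3; next final value -6
compute2: delta becomes -1; next ((abs(step) != (-delta)) and ((2 * base) != (base // (base - 2)))) evaluates to false; next extra becomes 3; next delta becomes 6; next final value 12
verdict: not equivalent; witness: base=-4, step=1


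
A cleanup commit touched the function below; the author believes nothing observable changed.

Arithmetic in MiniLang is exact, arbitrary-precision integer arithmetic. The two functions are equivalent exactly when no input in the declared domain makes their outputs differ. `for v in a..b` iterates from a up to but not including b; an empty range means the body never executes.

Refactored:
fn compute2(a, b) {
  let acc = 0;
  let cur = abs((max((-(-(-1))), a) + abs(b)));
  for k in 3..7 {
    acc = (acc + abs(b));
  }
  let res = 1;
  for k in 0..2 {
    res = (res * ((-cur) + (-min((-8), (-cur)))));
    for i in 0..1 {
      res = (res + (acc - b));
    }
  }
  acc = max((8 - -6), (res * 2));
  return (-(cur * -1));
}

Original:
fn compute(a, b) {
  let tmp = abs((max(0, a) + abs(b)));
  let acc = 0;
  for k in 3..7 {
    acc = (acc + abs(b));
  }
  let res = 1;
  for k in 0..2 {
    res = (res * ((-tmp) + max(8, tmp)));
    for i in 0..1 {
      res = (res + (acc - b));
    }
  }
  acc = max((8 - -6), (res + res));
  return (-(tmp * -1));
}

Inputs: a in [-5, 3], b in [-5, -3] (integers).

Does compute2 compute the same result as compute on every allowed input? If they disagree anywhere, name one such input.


Take a=-5, b=-5.
compute: tmp=5, then acc=0, then (k=3), then acc=5, then (k=4), then acc=10, then (k=5), then acc=15, then (k=6), then acc=20, then res=1, then (k=0), then res=3, then (i=0), then res=28, then (k=1), then res=84, then (i=0), then res=109, then acc=218, then returns 5
compute2: acc=0, then cur=4, then (k=3), then acc=5, then (k=4), then acc=10, then (k=5), then acc=15, then (k=6), then acc=20, then res=1, then (k=0), then res=4, then (i=0), then res=29, then (k=1), then res=116, then (i=0), then res=141, then acc=282, then returns 4
5 vs 4 — the two versions disagree here.
verdict: not equivalent; witness: a=-5, b=-5
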